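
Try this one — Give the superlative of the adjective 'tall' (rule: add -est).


Apply superlative formation (add -est): 'tall' -> 'tallest'.

tallest


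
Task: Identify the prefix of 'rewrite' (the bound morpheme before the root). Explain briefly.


The word 'rewrite' = 're' (prefix) + 'write' (root). The prefix is 're'.

re


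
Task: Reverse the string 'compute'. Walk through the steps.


Reverse 'compute' character by character: 'etupmoc'.

etupmoc


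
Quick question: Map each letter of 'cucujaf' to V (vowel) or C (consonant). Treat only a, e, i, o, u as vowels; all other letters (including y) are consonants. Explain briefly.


Letter mapping: c = C, u = V, c = C, u = V, j = C, a = V, f = C.

CVCVCVC


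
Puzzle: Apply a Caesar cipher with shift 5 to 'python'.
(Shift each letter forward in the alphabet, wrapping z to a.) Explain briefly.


Shift each letter by 5: p -> u, y -> d, t -> y, h -> m, o -> t, n -> s. Result: 'udymts'.

udymts


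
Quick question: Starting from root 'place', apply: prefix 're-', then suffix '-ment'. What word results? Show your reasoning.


Step 1: Add prefix 're-' to 'place' = 'replace'
Step 2: Add suffix '-ment' to 'replace' = 'replacement'

replacement


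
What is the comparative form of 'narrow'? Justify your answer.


Apply comparative formation (add -er): 'narrow' -> 'narrower'.

narrower


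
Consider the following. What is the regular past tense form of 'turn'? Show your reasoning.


Apply rule: Add -ed. 'turn' becomes 'turned'.

turned


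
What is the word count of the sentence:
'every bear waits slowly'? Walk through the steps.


Split into words: every | bear | waits | slowly = 4 words.

4


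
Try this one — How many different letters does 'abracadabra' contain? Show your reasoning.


Unique letters in 'abracadabra': {a, b, c, d, r} = 5 distinct letters.

5


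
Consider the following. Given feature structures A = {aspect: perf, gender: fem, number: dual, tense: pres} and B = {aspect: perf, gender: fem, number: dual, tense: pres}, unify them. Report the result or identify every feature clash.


Compare features:
aspect: A=perf vs B=perf -> unified: perf
gender: A=fem vs B=fem -> unified: fem
number: A=dual vs B=dual -> unified: dual
tense: A=pres vs B=pres -> unified: pres
No clashes found.

Unified: {aspect: perf, gender: fem, number: dual, tense: pres}


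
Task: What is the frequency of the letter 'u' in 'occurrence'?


Letter 'u' in 'occurrence': found at position(s) 4 = 1 occurrence(s).

1


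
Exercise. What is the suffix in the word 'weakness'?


The word 'weakness' = 'weak' (root) + '-ness' (suffix). The suffix is '-ness'.

ness


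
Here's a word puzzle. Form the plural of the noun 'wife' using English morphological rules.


Apply rule: Change -fe to -ves. 'wife' becomes 'wives'.

wives


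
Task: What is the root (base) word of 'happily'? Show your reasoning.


Remove suffix '-ly' from 'happily' to get root 'happy'.

happy


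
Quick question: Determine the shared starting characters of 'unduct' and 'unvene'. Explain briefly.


Compare from the start: 2 characters match: 'un'. Mismatch at position 3: 'd' vs 'v'.

un


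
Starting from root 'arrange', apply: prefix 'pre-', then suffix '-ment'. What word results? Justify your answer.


Step 1: Add prefix 'pre-' to 'arrange' = 'prearrange'
Step 2: Add suffix '-ment' to 'prearrange' = 'prearrangement'

prearrangement


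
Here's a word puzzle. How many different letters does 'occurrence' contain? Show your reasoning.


Unique letters in 'occurrence': {c, e, n, o, r, u} = 6 distinct letters.

6


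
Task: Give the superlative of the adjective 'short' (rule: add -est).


Apply superlative formation (add -est): 'short' -> 'shortest'.

shortest


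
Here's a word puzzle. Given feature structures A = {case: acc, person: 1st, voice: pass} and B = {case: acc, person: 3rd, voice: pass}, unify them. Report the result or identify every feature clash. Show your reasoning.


Compare features:
case: A=acc vs B=acc -> unified: acc
person: A=1st vs B=3rd -> CLASH
voice: A=pass vs B=pass -> unified: pass
Clash detected on feature 'person' (1st vs 3rd); unification fails.

CLASH on 'person' (1st vs 3rd)


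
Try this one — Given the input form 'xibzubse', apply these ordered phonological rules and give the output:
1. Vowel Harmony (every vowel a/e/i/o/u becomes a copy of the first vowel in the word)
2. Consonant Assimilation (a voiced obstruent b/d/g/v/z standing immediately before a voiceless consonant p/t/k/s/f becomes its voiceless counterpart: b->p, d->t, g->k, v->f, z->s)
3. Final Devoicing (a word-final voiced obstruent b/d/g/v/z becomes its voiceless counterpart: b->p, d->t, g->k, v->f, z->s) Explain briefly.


Starting form: 'xibzubse'
Rule 1: Vowel Harmony: all vowels become 'i' (matching first vowel). 'xibzubse' -> 'xibzibsi'
Rule 2: Consonant Assimilation: voiced obstruent before voiceless consonant becomes voiceless ('bs' -> 'ps'). 'xibzibsi' -> 'xibzipsi'
Rule 3: Final Devoicing: the word ends in the vowel 'i', not a consonant. No change.
Final form: 'xibzipsi'

xibzipsi


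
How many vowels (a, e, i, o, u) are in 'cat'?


Vowels in 'cat': a = 1 vowels.

1


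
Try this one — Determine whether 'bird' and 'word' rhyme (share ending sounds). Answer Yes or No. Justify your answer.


Rime (stressed vowel + following sounds) of 'bird': -ird = /ɜːrd/
Rime of 'word': -ord = /ɜːrd/
/ɜːrd/ and /ɜːrd/ are the same ending sound, so the words rhyme.

Yes


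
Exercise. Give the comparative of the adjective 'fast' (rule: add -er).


Apply comparative formation (add -er): 'fast' -> 'faster'.

faster


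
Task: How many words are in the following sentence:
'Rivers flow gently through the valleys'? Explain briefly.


Split into words: Rivers | flow | gently | through | the | valleys = 6 words.

6


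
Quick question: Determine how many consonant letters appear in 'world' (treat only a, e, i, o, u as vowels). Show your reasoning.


Consonants in 'world': w, r, l, d = 4 consonants.

4


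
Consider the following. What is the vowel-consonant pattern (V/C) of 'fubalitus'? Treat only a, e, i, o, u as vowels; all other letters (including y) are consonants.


Letter mapping: f = C, u = V, b = C, a = V, l = C, i = V, t = C, u = V, s = C.

CVCVCVCVC


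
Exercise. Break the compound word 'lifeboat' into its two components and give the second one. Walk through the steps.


Split 'lifeboat' into 'life' + 'boat'. The second part is 'boat'.

boat


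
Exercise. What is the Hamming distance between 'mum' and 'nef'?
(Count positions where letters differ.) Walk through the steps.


Alignment:
Position 1: 'm' vs 'n' = DIFFER
Position 2: 'u' vs 'e' = DIFFER
Position 3: 'm' vs 'f' = DIFFER
Total differences: 3

3


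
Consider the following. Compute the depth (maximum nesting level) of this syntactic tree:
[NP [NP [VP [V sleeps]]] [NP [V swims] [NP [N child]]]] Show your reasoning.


Count bracket nesting levels:
'[' at pos 0: depth = 1
'[' at pos 4: depth = 2
'[' at pos 8: depth = 3
'[' at pos 12: depth = 4
'[' at pos 25: depth = 2
'[' at pos 29: depth = 3
'[' at pos 39: depth = 3
'[' at pos 43: depth = 4
Maximum depth reached: 4

4


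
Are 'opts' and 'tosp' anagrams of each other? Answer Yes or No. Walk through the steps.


Sorted letters of 'opts': 'opst'
Sorted letters of 'tosp': 'opst'
They match.

Yes


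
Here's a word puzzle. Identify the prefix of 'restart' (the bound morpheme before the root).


The word 'restart' = 're' (prefix) + 'start' (root). The prefix is 're'.

re


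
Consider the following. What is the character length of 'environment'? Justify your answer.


Spell out 'environment' and number each letter: e(1), n(2), v(3), i(4), r(5), o(6), n(7), m(8), e(9), n(10), t(11). Total: 11 letters.

11


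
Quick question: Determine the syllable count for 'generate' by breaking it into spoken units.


Break 'generate' into syllables: gen-er-ate -> gen | er | ate = 3 syllables

3 syllables


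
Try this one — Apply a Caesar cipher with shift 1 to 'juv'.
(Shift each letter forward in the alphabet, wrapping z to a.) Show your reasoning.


Shift each letter by 1: j -> k, u -> v, v -> w. Result: 'kvw'.

kvw


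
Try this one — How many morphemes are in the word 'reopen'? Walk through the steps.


Decomposition: re- (prefix) + open (root) = 2 morpheme(s)

2 morphemes


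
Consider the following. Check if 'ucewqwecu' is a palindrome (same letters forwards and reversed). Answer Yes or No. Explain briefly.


Forward: 'ucewqwecu'
Reversed: 'ucewqwecu'
They are identical.

Yes


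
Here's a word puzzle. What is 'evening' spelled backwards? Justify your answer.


Reverse 'evening' character by character: 'gnineve'.

gnineve


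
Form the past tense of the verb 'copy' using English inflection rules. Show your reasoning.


Apply rule: Change -y to -ied. 'copy' becomes 'copied'.

copied


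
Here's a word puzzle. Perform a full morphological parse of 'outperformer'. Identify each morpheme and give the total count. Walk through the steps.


Step 1: Identify prefix: 'out' (meaning: surpass)
Step 2: Identify root: 'perform'
Step 3: Identify suffix(es): 'er'
Decomposition: out- (prefix: surpass) + perform (root) + -er (suffix: one who)
Total morphemes: 3

3 morphemes (out- (prefix: surpass) + perform (root) + -er (suffix: one who))


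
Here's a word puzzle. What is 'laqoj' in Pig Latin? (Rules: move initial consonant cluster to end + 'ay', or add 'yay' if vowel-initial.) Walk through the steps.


'laqoj': move consonant cluster 'l' to end and add 'ay': 'aqojlay'.

aqojlay


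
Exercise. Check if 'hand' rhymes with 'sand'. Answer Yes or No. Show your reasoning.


Rime (stressed vowel + following sounds) of 'hand': -and = /ænd/
Rime of 'sand': -and = /ænd/
/ænd/ and /ænd/ are the same ending sound, so the words rhyme.

Yes


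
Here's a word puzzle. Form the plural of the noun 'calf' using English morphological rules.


Apply rule: Change -f to -ves. 'calf' becomes 'calves'.

calves


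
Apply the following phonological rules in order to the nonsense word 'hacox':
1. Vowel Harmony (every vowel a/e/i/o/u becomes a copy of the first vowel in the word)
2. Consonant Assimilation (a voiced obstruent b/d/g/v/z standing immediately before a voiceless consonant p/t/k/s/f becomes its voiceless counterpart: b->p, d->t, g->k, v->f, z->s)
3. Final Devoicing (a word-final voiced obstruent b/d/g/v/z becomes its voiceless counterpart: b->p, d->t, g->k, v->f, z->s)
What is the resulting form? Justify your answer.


Starting form: 'hacox'
Rule 1: Vowel Harmony: all vowels become 'a' (matching first vowel). 'hacox' -> 'hacax'
Rule 2: Consonant Assimilation: no voiced obstruent (b/d/g/v/z) stands immediately before a voiceless consonant (p/t/k/s/f). No change.
Rule 3: Final Devoicing: final consonant 'x' is not one of the voiced obstruents b/d/g/v/z. No change.
Final form: 'hacax'

hacax


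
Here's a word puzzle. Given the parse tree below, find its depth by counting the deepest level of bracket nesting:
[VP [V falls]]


Count bracket nesting levels:
'[' at pos 0: depth = 1
'[' at pos 4: depth = 2
Maximum depth reached: 2

2


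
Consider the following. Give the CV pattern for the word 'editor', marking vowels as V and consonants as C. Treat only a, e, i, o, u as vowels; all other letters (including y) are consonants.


Letter mapping: e = V, d = C, i = V, t = C, o = V, r = C.

VCVCVC


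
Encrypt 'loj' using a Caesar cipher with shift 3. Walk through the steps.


Shift each letter by 3: l -> o, o -> r, j -> m. Result: 'orm'.

orm


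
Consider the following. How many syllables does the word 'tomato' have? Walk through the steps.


Break 'tomato' into syllables: to-ma-to -> to | ma | to = 3 syllables

3 syllables


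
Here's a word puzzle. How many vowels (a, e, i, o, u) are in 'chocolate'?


Vowels in 'chocolate': o, o, a, e = 4 vowels.

4


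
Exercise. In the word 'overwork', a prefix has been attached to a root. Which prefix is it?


The word 'overwork' = 'over' (prefix) + 'work' (root). The prefix is 'over'.

over


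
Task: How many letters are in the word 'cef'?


Spell out 'cef' and number each letter: c(1), e(2), f(3). Total: 3 letters.

3


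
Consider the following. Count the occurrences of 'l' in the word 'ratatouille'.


Letter 'l' in 'ratatouille': found at position(s) 9, 10 = 2 occurrence(s).

2


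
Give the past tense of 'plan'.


Apply rule: Double final consonant and add -ed. 'plan' becomes 'planned'.

planned


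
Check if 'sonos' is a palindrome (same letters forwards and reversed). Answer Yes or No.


Forward: 'sonos'
Reversed: 'sonos'
They are identical.

Yes


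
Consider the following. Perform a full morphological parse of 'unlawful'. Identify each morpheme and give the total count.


Step 1: Identify prefix: 'un' (meaning: not/reverse)
Step 2: Identify root: 'law'
Step 3: Identify suffix(es): 'ful'
Decomposition: un- (prefix: not/reverse) + law (root) + -ful (suffix: full of)
Total morphemes: 3

3 morphemes (un- (prefix: not/reverse) + law (root) + -ful (suffix: full of))


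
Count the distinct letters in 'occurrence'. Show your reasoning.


Unique letters in 'occurrence': {c, e, n, o, r, u} = 6 distinct letters.

6


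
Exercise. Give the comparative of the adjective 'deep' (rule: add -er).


Apply comparative formation (add -er): 'deep' -> 'deeper'.

deeper


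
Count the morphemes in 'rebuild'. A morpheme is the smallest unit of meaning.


Decomposition: re- (prefix) + build (root) = 2 morpheme(s)

2 morphemes


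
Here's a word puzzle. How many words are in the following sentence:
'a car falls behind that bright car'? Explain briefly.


Split into words: a | car | falls | behind | that | bright | car = 7 words.

7


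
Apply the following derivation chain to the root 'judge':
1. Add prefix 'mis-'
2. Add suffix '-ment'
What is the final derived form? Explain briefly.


Step 1: Add prefix 'mis-' to 'judge' = 'misjudge'
Step 2: Add suffix '-ment' to 'misjudge' = 'misjudgment'

misjudgment


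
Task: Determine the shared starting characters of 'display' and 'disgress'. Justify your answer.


Compare from the start: 3 characters match: 'dis'. Mismatch at position 4: 'p' vs 'g'.

dis


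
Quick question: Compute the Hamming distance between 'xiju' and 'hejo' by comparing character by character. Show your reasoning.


Alignment:
Position 1: 'x' vs 'h' = DIFFER
Position 2: 'i' vs 'e' = DIFFER
Position 3: 'j' vs 'j' = match
Position 4: 'u' vs 'o' = DIFFER
Total differences: 3

3


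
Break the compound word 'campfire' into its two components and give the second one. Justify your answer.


Split 'campfire' into 'camp' + 'fire'. The second part is 'fire'.

fire


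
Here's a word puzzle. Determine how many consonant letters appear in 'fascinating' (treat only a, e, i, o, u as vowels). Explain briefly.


Consonants in 'fascinating': f, s, c, n, t, n, g = 7 consonants.

7


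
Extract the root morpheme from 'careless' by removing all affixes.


Remove suffix '-less' from 'careless' to get root 'care'.

care


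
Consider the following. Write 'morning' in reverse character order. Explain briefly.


Reverse 'morning' character by character: 'gninrom'.

gninrom


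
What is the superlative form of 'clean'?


Apply superlative formation (add -est): 'clean' -> 'cleanest'.

cleanest


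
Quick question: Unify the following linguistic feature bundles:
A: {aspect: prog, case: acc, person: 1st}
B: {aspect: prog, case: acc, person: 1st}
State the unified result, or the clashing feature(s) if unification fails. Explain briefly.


Compare features:
aspect: A=prog vs B=prog -> unified: prog
case: A=acc vs B=acc -> unified: acc
person: A=1st vs B=1st -> unified: 1st
No clashes found.

Unified: {aspect: prog, case: acc, person: 1st}


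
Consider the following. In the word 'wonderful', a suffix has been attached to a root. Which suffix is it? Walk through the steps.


The word 'wonderful' = 'wonder' (root) + '-ful' (suffix). The suffix is '-ful'.

ful


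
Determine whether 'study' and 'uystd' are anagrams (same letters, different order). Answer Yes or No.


Sorted letters of 'study': 'dstuy'
Sorted letters of 'uystd': 'dstuy'
They match.

Yes


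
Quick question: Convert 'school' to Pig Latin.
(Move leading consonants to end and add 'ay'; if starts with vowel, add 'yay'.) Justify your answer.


'school': move consonant cluster 'sch' to end and add 'ay': 'oolschay'.

oolschay


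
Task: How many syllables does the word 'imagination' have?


Break 'imagination' into syllables: i-mag-i-na-tion -> i | mag | i | na | tion = 5 syllables

5 syllables


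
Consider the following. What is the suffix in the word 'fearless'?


The word 'fearless' = 'fear' (root) + '-less' (suffix). The suffix is '-less'.

less


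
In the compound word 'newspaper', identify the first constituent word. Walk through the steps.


Split 'newspaper' into 'news' + 'paper'. The first part is 'news'.

news


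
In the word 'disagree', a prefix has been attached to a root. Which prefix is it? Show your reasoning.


The word 'disagree' = 'dis' (prefix) + 'agree' (root). The prefix is 'dis'.

dis


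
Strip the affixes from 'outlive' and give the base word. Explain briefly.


Remove prefix 'out' from 'outlive' to get root 'live'.

live


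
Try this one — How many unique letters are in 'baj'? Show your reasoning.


Unique letters in 'baj': {a, b, j} = 3 distinct letters.

3


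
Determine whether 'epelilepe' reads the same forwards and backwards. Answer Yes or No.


Forward: 'epelilepe'
Reversed: 'epelilepe'
They are identical.

Yes


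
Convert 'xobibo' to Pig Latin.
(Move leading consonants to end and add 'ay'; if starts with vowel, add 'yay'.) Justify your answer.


'xobibo': move consonant cluster 'x' to end and add 'ay': 'obiboxay'.

obiboxay


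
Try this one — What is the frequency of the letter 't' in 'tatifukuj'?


Letter 't' in 'tatifukuj': found at position(s) 1, 3 = 2 occurrence(s).

2


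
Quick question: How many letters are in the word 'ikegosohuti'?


Spell out 'ikegosohuti' and number each letter: i(1), k(2), e(3), g(4), o(5), s(6), o(7), h(8), u(9), t(10), i(11). Total: 11 letters.

11


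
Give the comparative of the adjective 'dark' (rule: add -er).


Apply comparative formation (add -er): 'dark' -> 'darker'.

darker


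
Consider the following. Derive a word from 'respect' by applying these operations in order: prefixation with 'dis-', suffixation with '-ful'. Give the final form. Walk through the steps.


Step 1: Add prefix 'dis-' to 'respect' = 'disrespect'
Step 2: Add suffix '-ful' to 'disrespect' = 'disrespectful'

disrespectful


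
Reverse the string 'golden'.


Reverse 'golden' character by character: 'nedlog'.

nedlog


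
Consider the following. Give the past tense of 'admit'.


Apply rule: Double final consonant and add -ed. 'admit' becomes 'admitted'.

admitted


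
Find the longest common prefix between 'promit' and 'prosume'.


Compare from the start: 3 characters match: 'pro'. Mismatch at position 4: 'm' vs 's'.

pro


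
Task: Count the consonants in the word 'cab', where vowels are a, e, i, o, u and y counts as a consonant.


Consonants in 'cab': c, b = 2 consonants.

2


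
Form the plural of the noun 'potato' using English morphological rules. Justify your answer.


Apply rule: Add -es (consonant + o). 'potato' becomes 'potatoes'.

potatoes


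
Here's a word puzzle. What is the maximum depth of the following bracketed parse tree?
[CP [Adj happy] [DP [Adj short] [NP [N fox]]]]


Count bracket nesting levels:
'[' at pos 0: depth = 1
'[' at pos 4: depth = 2
'[' at pos 16: depth = 2
'[' at pos 20: depth = 3
'[' at pos 32: depth = 3
'[' at pos 36: depth = 4
Maximum depth reached: 4

4


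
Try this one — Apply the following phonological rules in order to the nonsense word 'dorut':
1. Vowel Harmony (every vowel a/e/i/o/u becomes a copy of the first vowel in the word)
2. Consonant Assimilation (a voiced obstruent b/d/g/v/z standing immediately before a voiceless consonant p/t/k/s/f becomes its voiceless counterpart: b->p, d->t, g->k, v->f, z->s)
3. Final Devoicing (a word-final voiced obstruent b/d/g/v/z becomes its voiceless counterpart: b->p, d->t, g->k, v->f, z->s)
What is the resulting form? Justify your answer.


Starting form: 'dorut'
Rule 1: Vowel Harmony: all vowels become 'o' (matching first vowel). 'dorut' -> 'dorot'
Rule 2: Consonant Assimilation: no voiced obstruent (b/d/g/v/z) stands immediately before a voiceless consonant (p/t/k/s/f). No change.
Rule 3: Final Devoicing: final consonant 't' is not one of the voiced obstruents b/d/g/v/z. No change.
Final form: 'dorot'

dorot


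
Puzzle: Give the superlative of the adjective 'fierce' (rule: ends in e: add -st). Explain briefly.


Apply superlative formation (ends in e: add -st): 'fierce' -> 'fiercest'.

fiercest


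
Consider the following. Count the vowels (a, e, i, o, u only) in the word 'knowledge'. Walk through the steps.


Vowels in 'knowledge': o, e, e = 3 vowels.

3


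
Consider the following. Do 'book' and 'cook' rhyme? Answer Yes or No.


Rime (stressed vowel + following sounds) of 'book': -ook = /ʊk/
Rime of 'cook': -ook = /ʊk/
/ʊk/ and /ʊk/ are the same ending sound, so the words rhyme.

Yes


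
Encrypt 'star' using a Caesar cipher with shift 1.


Shift each letter by 1: s -> t, t -> u, a -> b, r -> s. Result: 'tubs'.

tubs


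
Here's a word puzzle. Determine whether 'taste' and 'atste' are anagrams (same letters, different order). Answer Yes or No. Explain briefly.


Sorted letters of 'taste': 'aestt'
Sorted letters of 'atste': 'aestt'
They match.

Yes


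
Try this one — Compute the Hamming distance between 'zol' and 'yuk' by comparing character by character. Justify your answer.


Alignment:
Position 1: 'z' vs 'y' = DIFFER
Position 2: 'o' vs 'u' = DIFFER
Position 3: 'l' vs 'k' = DIFFER
Total differences: 3

3


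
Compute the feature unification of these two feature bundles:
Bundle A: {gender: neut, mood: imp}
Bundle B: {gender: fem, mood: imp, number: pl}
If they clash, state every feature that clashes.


Compare features:
gender: A=neut vs B=fem -> CLASH
mood: A=imp vs B=imp -> unified: imp
number: A=_ vs B=pl -> unified: pl
Clash detected on feature 'gender' (neut vs fem); unification fails.

CLASH on 'gender' (neut vs fem)


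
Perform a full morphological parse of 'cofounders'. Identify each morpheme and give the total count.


Step 1: Identify prefix: 'co' (meaning: together)
Step 2: Identify root: 'found'
Step 3: Identify suffix(es): 'er, s'
Decomposition: co- (prefix: together) + found (root) + -er (suffix: one who) + -s (plural)
Total morphemes: 4

4 morphemes (co- (prefix: together) + found (root) + -er (suffix: one who) + -s (plural))


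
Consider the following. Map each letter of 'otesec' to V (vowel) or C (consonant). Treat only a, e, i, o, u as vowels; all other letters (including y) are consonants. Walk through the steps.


Letter mapping: o = V, t = C, e = V, s = C, e = V, c = C.

VCVCVC


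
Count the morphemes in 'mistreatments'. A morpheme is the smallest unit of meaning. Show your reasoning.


Decomposition: mis- (prefix) + treat (root) + -ment (suffix) + -s (plural) = 4 morpheme(s)

4 morphemes


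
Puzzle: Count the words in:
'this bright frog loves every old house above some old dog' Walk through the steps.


Split into words: this | bright | frog | loves | every | old | house | above | some | old | dog = 11 words.

11


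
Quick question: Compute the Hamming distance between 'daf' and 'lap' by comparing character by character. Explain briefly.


Alignment:
Position 1: 'd' vs 'l' = DIFFER
Position 2: 'a' vs 'a' = match
Position 3: 'f' vs 'p' = DIFFER
Total differences: 2

2


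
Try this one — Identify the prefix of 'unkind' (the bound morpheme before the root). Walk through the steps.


The word 'unkind' = 'un' (prefix) + 'kind' (root). The prefix is 'un'.

un


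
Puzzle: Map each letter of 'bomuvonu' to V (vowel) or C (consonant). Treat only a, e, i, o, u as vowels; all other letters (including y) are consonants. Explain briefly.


Letter mapping: b = C, o = V, m = C, u = V, v = C, o = V, n = C, u = V.

CVCVCVCV


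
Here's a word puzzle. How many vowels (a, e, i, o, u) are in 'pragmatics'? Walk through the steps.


Vowels in 'pragmatics': a, a, i = 3 vowels.

3


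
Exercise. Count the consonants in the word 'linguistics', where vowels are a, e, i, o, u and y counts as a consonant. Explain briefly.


Consonants in 'linguistics': l, n, g, s, t, c, s = 7 consonants.

7


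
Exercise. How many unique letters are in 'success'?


Unique letters in 'success': {c, e, s, u} = 4 distinct letters.

4


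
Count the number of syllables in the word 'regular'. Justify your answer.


Break 'regular' into syllables: reg-u-lar -> reg | u | lar = 3 syllables

3 syllables


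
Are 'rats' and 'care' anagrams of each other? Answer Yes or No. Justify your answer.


Sorted letters of 'rats': 'arst'
Sorted letters of 'care': 'acer'
They do not match.

No


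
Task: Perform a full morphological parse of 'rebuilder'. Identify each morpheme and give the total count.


Step 1: Identify prefix: 're' (meaning: again)
Step 2: Identify root: 'build'
Step 3: Identify suffix(es): 'er'
Decomposition: re- (prefix: again) + build (root) + -er (suffix: one who)
Total morphemes: 3

3 morphemes (re- (prefix: again) + build (root) + -er (suffix: one who))


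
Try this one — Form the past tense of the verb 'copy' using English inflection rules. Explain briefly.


Apply rule: Change -y to -ied. 'copy' becomes 'copied'.

copied


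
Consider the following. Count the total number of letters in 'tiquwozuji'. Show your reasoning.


Spell out 'tiquwozuji' and number each letter: t(1), i(2), q(3), u(4), w(5), o(6), z(7), u(8), j(9), i(10). Total: 10 letters.

10


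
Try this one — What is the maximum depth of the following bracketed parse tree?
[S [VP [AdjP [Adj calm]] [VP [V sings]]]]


Count bracket nesting levels:
'[' at pos 0: depth = 1
'[' at pos 3: depth = 2
'[' at pos 7: depth = 3
'[' at pos 13: depth = 4
'[' at pos 25: depth = 3
'[' at pos 29: depth = 4
Maximum depth reached: 4

4


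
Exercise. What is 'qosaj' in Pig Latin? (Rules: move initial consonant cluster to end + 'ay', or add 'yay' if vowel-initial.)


'qosaj': move consonant cluster 'q' to end and add 'ay': 'osajqay'.

osajqay


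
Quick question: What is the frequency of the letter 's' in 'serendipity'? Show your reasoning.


Letter 's' in 'serendipity': found at position(s) 1 = 1 occurrence(s).

1


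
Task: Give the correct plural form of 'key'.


Apply rule: Add -s. 'key' becomes 'keys'.

keys


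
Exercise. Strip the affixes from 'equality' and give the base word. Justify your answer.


Remove suffix '-ity' from 'equality' to get root 'equal'.

equal


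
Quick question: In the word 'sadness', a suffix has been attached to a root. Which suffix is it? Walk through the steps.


The word 'sadness' = 'sad' (root) + '-ness' (suffix). The suffix is '-ness'.

ness


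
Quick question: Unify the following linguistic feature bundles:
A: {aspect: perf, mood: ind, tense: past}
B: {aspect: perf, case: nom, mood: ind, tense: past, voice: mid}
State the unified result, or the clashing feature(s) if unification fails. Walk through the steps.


Compare features:
aspect: A=perf vs B=perf -> unified: perf
case: A=_ vs B=nom -> unified: nom
mood: A=ind vs B=ind -> unified: ind
tense: A=past vs B=past -> unified: past
voice: A=_ vs B=mid -> unified: mid
No clashes found.

Unified: {aspect: perf, case: nom, mood: ind, tense: past, voice: mid}


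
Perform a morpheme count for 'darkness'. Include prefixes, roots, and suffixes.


Decomposition: dark (root) + -ness (suffix) = 2 morpheme(s)

2 morphemes


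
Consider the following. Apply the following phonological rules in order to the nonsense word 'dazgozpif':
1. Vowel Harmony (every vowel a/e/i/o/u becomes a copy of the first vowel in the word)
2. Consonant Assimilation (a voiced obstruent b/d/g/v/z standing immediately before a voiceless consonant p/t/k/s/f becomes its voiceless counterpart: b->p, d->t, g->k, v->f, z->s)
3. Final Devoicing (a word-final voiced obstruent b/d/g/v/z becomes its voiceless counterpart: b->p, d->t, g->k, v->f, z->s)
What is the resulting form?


Starting form: 'dazgozpif'
Rule 1: Vowel Harmony: all vowels become 'a' (matching first vowel). 'dazgozpif' -> 'dazgazpaf'
Rule 2: Consonant Assimilation: voiced obstruent before voiceless consonant becomes voiceless ('zp' -> 'sp'). 'dazgazpaf' -> 'dazgaspaf'
Rule 3: Final Devoicing: final consonant 'f' is not one of the voiced obstruents b/d/g/v/z. No change.
Final form: 'dazgaspaf'

dazgaspaf


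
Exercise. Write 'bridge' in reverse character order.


Reverse 'bridge' character by character: 'egdirb'.

egdirb


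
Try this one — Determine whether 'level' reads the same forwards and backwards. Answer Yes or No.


Forward: 'level'
Reversed: 'level'
They are identical.

Yes


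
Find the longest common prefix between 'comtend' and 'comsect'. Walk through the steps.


Compare from the start: 3 characters match: 'com'. Mismatch at position 4: 't' vs 's'.

com


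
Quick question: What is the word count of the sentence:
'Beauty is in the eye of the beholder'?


Split into words: Beauty | is | in | the | eye | of | the | beholder = 8 words.

8


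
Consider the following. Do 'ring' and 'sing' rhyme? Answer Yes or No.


Rime (stressed vowel + following sounds) of 'ring': -ing = /ɪŋ/
Rime of 'sing': -ing = /ɪŋ/
/ɪŋ/ and /ɪŋ/ are the same ending sound, so the words rhyme.

Yes


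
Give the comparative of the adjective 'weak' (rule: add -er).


Apply comparative formation (add -er): 'weak' -> 'weaker'.

weaker


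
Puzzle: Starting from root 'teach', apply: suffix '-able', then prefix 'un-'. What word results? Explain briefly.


Step 1: Add suffix '-able' to 'teach' = 'teachable'
Step 2: Add prefix 'un-' to 'teachable' = 'unteachable'

unteachable


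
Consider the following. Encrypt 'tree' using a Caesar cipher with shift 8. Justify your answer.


Shift each letter by 8: t -> b, r -> z, e -> m, e -> m. Result: 'bzmm'.

bzmm


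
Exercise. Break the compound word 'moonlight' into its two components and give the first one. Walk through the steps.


Split 'moonlight' into 'moon' + 'light'. The first part is 'moon'.

moon


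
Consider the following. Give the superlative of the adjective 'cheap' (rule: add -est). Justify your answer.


Apply superlative formation (add -est): 'cheap' -> 'cheapest'.

cheapest


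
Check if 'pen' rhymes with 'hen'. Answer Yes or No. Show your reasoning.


Rime (stressed vowel + following sounds) of 'pen': -en = /ɛn/
Rime of 'hen': -en = /ɛn/
/ɛn/ and /ɛn/ are the same ending sound, so the words rhyme.

Yes


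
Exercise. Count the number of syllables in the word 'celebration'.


Break 'celebration' into syllables: cel-e-bra-tion -> cel | e | bra | tion = 4 syllables

4 syllables


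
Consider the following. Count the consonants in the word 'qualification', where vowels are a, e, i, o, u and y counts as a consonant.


Consonants in 'qualification': q, l, f, c, t, n = 6 consonants.

6


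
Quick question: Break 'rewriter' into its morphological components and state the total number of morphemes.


Step 1: Identify prefix: 're' (meaning: again)
Step 2: Identify root: 'write'
Step 3: Identify suffix(es): 'er'
Decomposition: re- (prefix: again) + write (root) + -er (suffix: one who)
Total morphemes: 3

3 morphemes (re- (prefix: again) + write (root) + -er (suffix: one who))


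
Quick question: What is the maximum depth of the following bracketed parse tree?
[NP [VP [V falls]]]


Count bracket nesting levels:
'[' at pos 0: depth = 1
'[' at pos 4: depth = 2
'[' at pos 8: depth = 3
Maximum depth reached: 3

3


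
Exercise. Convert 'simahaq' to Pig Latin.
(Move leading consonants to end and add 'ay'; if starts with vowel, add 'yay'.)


'simahaq': move consonant cluster 's' to end and add 'ay': 'imahaqsay'.

imahaqsay


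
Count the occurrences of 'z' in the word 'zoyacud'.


Letter 'z' in 'zoyacud': found at position(s) 1 = 1 occurrence(s).

1


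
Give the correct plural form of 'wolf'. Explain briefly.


Apply rule: Change -f to -ves. 'wolf' becomes 'wolves'.

wolves


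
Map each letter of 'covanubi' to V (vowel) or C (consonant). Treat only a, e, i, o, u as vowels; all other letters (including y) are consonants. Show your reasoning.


Letter mapping: c = C, o = V, v = C, a = V, n = C, u = V, b = C, i = V.

CVCVCVCV


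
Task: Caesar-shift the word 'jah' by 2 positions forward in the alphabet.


Shift each letter by 2: j -> l, a -> c, h -> j. Result: 'lcj'.

lcj


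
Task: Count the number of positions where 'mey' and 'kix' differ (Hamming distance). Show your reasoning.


Alignment:
Position 1: 'm' vs 'k' = DIFFER
Position 2: 'e' vs 'i' = DIFFER
Position 3: 'y' vs 'x' = DIFFER
Total differences: 3

3


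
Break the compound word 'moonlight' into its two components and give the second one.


Split 'moonlight' into 'moon' + 'light'. The second part is 'light'.

light


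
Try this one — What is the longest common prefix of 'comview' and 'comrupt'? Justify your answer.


Compare from the start: 3 characters match: 'com'. Mismatch at position 4: 'v' vs 'r'.

com


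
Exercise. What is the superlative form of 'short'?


Apply superlative formation (add -est): 'short' -> 'shortest'.

shortest


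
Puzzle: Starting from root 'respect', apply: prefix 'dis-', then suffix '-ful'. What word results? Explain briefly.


Step 1: Add prefix 'dis-' to 'respect' = 'disrespect'
Step 2: Add suffix '-ful' to 'disrespect' = 'disrespectful'

disrespectful


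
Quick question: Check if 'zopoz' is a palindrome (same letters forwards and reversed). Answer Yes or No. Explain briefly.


Forward: 'zopoz'
Reversed: 'zopoz'
They are identical.

Yes


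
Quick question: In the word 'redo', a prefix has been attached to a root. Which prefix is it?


The word 'redo' = 're' (prefix) + 'do' (root). The prefix is 're'.

re


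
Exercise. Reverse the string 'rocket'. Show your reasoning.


Reverse 'rocket' character by character: 'tekcor'.

tekcor


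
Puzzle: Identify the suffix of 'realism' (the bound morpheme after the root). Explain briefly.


The word 'realism' = 'real' (root) + '-ism' (suffix). The suffix is '-ism'.

ism


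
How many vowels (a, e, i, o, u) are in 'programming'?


Vowels in 'programming': o, a, i = 3 vowels.

3


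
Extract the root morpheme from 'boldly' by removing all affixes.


Remove suffix '-ly' from 'boldly' to get root 'bold'.

bold


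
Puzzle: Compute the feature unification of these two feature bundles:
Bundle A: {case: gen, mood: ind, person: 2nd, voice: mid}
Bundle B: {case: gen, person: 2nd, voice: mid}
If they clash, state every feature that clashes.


Compare features:
case: A=gen vs B=gen -> unified: gen
mood: A=ind vs B=_ -> unified: ind
person: A=2nd vs B=2nd -> unified: 2nd
voice: A=mid vs B=mid -> unified: mid
No clashes found.

Unified: {case: gen, mood: ind, person: 2nd, voice: mid}


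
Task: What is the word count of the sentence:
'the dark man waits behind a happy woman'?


Split into words: the | dark | man | waits | behind | a | happy | woman = 8 words.

8


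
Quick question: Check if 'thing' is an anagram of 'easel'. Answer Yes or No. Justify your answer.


Sorted letters of 'thing': 'ghint'
Sorted letters of 'easel': 'aeels'
They do not match.

No


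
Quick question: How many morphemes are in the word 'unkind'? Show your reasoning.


Decomposition: un- (prefix) + kind (root) = 2 morpheme(s)

2 morphemes


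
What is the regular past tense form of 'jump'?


Apply rule: Add -ed. 'jump' becomes 'jumped'.

jumped


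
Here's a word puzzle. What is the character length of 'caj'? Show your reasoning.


Spell out 'caj' and number each letter: c(1), a(2), j(3). Total: 3 letters.

3


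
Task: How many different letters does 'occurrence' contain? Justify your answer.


Unique letters in 'occurrence': {c, e, n, o, r, u} = 6 distinct letters.

6


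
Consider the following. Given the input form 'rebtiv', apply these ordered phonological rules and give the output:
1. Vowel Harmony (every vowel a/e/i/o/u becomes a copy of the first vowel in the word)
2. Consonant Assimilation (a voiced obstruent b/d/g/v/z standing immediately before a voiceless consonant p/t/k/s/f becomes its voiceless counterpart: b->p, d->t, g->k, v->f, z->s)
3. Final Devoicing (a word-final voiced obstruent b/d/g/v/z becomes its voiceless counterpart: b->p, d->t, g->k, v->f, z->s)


Starting form: 'rebtiv'
Rule 1: Vowel Harmony: all vowels become 'e' (matching first vowel). 'rebtiv' -> 'rebtev'
Rule 2: Consonant Assimilation: voiced obstruent before voiceless consonant becomes voiceless ('bt' -> 'pt'). 'rebtev' -> 'reptev'
Rule 3: Final Devoicing: word-final voiced obstruent 'v' becomes voiceless 'f'. 'reptev' -> 'reptef'
Final form: 'reptef'

reptef


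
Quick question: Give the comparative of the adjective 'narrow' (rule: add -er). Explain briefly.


Apply comparative formation (add -er): 'narrow' -> 'narrower'.

narrower


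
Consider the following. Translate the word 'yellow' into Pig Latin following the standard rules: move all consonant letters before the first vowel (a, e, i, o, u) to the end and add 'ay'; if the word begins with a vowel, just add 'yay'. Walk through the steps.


'yellow': move consonant cluster 'y' to end and add 'ay': 'ellowyay'.

ellowyay


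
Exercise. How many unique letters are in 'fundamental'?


Unique letters in 'fundamental': {a, d, e, f, l, m, n, t, u} = 9 distinct letters.

9


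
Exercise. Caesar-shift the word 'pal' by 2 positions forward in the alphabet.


Shift each letter by 2: p -> r, a -> c, l -> n. Result: 'rcn'.

rcn


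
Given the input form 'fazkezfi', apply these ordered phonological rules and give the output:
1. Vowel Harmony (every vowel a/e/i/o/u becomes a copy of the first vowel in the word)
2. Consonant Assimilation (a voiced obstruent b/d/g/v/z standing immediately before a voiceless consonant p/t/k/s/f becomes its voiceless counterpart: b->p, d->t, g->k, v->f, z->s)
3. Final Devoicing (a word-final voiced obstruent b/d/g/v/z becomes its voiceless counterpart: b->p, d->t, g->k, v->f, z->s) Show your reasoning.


Starting form: 'fazkezfi'
Rule 1: Vowel Harmony: all vowels become 'a' (matching first vowel). 'fazkezfi' -> 'fazkazfa'
Rule 2: Consonant Assimilation: voiced obstruent before voiceless consonant becomes voiceless ('zk' -> 'sk', 'zf' -> 'sf'). 'fazkazfa' -> 'faskasfa'
Rule 3: Final Devoicing: the word ends in the vowel 'a', not a consonant. No change.
Final form: 'faskasfa'

faskasfa


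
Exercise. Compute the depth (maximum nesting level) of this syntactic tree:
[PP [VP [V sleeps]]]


Count bracket nesting levels:
'[' at pos 0: depth = 1
'[' at pos 4: depth = 2
'[' at pos 8: depth = 3
Maximum depth reached: 3

3


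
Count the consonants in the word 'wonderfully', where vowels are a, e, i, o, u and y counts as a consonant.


Consonants in 'wonderfully': w, n, d, r, f, l, l, y = 8 consonants.

8
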